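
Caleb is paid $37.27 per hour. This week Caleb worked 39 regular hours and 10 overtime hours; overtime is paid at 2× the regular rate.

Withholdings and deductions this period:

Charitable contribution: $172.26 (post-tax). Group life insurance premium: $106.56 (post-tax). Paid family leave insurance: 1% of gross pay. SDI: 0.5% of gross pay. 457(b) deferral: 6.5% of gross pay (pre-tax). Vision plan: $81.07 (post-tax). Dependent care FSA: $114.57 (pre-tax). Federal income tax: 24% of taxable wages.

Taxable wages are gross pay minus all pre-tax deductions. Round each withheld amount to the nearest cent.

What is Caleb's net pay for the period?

$1,082.62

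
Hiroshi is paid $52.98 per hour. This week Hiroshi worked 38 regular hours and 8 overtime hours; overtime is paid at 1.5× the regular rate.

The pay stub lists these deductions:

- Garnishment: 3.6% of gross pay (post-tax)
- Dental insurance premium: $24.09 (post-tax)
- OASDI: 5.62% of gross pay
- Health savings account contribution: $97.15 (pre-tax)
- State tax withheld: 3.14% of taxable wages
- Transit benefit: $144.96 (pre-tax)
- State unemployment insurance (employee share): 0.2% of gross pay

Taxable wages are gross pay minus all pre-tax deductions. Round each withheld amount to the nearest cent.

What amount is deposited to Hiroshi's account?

Regular pay: 38 × $52.98 = $2,013.24
Overtime pay: 8 × $52.98 × 1.5 = $635.76
Gross pay = $2,013.24 + $635.76 = $2,649.00
Health savings account contribution: $97.15
Transit benefit: $144.96
Pre-tax total = $97.15 + $144.96 = $242.11
Taxable wages = $2,649.00 − $242.11 = $2,406.89
State tax withheld: $2,406.89 × 0.0314 = $75.58
State unemployment insurance (employee share): $2,649.00 × 0.002 = $5.30
OASDI: $2,649.00 × 0.0562 = $148.87
Garnishment: $2,649.00 × 0.036 = $95.36
Dental insurance premium: $24.09
Total deductions = $97.15 + $144.96 + $75.58 + $5.30 + $148.87 + $95.36 + $24.09 = $591.31
Net pay = $2,649.00 − $591.31 = $2,057.69

$2,057.69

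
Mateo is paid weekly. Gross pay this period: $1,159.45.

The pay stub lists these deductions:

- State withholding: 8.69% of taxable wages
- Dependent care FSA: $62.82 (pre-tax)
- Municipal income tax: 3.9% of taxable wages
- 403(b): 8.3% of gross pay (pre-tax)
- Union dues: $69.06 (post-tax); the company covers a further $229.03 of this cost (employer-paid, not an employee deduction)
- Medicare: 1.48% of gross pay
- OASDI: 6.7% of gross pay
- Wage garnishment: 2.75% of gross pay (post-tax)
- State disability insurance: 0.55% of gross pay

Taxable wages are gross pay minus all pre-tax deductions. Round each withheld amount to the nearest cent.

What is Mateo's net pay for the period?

$672.29

403(b): $1,159.45 × 0.083 = $96.23
Dependent care FSA: $62.82
Pre-tax total = $96.23 + $62.82 = $159.05
Taxable wages = $1,159.45 − $159.05 = $1,000.40
Municipal income tax: $1,000.40 × 0.039 = $39.02
State withholding: $1,000.40 × 0.0869 = $86.93
OASDI: $1,159.45 × 0.067 = $77.68
Medicare: $1,159.45 × 0.0148 = $17.16
State disability insurance: $1,159.45 × 0.0055 = $6.38
Wage garnishment: $1,159.45 × 0.0275 = $31.88
Union dues: $69.06
(Employer's $229.03 toward union dues is not withheld from the employee.)
Total deductions = $96.23 + $62.82 + $39.02 + $86.93 + $77.68 + $17.16 + $6.38 + $31.88 + $69.06 = $487.16
Net pay = $1,159.45 − $487.16 = $672.29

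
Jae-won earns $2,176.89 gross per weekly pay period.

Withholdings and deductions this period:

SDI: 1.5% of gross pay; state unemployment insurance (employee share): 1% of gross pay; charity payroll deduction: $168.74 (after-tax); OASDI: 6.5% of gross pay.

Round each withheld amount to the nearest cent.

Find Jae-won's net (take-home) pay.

SDI: $2,176.89 × 0.015 = $32.65
State unemployment insurance (employee share): $2,176.89 × 0.01 = $21.77
OASDI: $2,176.89 × 0.065 = $141.50
Charity payroll deduction: $168.74
Total deductions = $32.65 + $21.77 + $141.50 + $168.74 = $364.66
Net pay = $2,176.89 − $364.66 = $1,812.23

$1,812.23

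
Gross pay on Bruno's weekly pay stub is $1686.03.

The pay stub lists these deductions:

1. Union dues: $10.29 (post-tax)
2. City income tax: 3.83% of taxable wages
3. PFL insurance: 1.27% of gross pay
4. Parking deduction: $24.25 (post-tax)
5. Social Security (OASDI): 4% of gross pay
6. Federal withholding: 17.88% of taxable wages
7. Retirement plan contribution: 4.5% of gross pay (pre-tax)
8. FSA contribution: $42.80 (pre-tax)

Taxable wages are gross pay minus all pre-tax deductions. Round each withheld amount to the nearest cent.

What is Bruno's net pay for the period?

Retirement plan contribution: $1686.03 × 0.045 = $75.87
FSA contribution: $42.80
Pre-tax total = $75.87 + $42.80 = $118.67
Taxable wages = $1686.03 − $118.67 = $1567.36
City income tax: $1567.36 × 0.0383 = $60.03
Federal withholding: $1567.36 × 0.1788 = $280.24
Social Security (OASDI): $1686.03 × 0.04 = $67.44
PFL insurance: $1686.03 × 0.0127 = $21.41
Parking deduction: $24.25
Union dues: $10.29
Total deductions = $75.87 + $42.80 + $60.03 + $280.24 + $67.44 + $21.41 + $24.25 + $10.29 = $582.33
Net pay = $1686.03 − $582.33 = $1103.70

$1103.70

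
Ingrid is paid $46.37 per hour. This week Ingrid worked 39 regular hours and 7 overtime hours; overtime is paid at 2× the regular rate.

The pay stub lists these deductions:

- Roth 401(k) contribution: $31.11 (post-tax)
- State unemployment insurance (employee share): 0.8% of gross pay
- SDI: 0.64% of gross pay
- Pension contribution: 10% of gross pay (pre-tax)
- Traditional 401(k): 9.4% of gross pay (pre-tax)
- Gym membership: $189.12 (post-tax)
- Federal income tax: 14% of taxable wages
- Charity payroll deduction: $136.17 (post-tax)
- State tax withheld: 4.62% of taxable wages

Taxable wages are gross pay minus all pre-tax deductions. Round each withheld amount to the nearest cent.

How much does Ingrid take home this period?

$1220.21

Regular pay: 39 × $46.37 = $1808.43
Overtime pay: 7 × $46.37 × 2 = $649.18
Gross pay = $1808.43 + $649.18 = $2457.61
Pension contribution: $2457.61 × 0.1 = $245.76
Traditional 401(k): $2457.61 × 0.094 = $231.02
Pre-tax total = $245.76 + $231.02 = $476.78
Taxable wages = $2457.61 − $476.78 = $1980.83
State tax withheld: $1980.83 × 0.0462 = $91.51
Federal income tax: $1980.83 × 0.14 = $277.32
SDI: $2457.61 × 0.0064 = $15.73
State unemployment insurance (employee share): $2457.61 × 0.008 = $19.66
Roth 401(k) contribution: $31.11
Charity payroll deduction: $136.17
Gym membership: $189.12
Total deductions = $245.76 + $231.02 + $91.51 + $277.32 + $15.73 + $19.66 + $31.11 + $136.17 + $189.12 = $1237.40
Net pay = $2457.61 − $1237.40 = $1220.21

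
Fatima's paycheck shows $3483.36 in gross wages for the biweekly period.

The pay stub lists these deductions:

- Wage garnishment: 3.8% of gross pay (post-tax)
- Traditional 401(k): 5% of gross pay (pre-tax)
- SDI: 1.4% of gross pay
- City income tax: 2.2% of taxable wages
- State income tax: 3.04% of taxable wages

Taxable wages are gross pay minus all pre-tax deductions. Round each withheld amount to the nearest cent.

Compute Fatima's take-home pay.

$2954.65

Traditional 401(k): $3483.36 × 0.05 = $174.17
Taxable wages = $3483.36 − $174.17 = $3309.19
State income tax: $3309.19 × 0.0304 = $100.60
City income tax: $3309.19 × 0.022 = $72.80
SDI: $3483.36 × 0.014 = $48.77
Wage garnishment: $3483.36 × 0.038 = $132.37
Total deductions = $174.17 + $100.60 + $72.80 + $48.77 + $132.37 = $528.71
Net pay = $3483.36 − $528.71 = $2954.65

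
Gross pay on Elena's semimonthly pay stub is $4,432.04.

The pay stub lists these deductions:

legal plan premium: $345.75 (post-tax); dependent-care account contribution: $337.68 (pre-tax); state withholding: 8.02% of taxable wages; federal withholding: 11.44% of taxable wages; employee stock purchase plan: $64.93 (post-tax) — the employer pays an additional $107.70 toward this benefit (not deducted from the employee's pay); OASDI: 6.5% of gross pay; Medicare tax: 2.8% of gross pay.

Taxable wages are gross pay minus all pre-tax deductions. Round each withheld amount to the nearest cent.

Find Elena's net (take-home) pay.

Dependent-care account contribution: $337.68
Taxable wages = $4,432.04 − $337.68 = $4,094.36
State withholding: $4,094.36 × 0.0802 = $328.37
Federal withholding: $4,094.36 × 0.1144 = $468.39
OASDI: $4,432.04 × 0.065 = $288.08
Medicare tax: $4,432.04 × 0.028 = $124.10
Employee stock purchase plan: $64.93
Legal plan premium: $345.75
(Employer's $107.70 toward employee stock purchase plan is not withheld from the employee.)
Total deductions = $337.68 + $328.37 + $468.39 + $288.08 + $124.10 + $64.93 + $345.75 = $1,957.30
Net pay = $4,432.04 − $1,957.30 = $2,474.74

$2,474.74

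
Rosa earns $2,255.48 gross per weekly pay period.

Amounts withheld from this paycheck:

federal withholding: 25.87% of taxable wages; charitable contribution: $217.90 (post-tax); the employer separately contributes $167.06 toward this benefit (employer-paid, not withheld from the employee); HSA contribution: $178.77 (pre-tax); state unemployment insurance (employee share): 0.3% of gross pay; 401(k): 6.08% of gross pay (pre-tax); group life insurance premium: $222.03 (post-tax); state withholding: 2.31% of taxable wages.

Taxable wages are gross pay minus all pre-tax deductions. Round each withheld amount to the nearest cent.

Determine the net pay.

$946.31

401(k): $2,255.48 × 0.0608 = $137.13
HSA contribution: $178.77
Pre-tax total = $137.13 + $178.77 = $315.90
Taxable wages = $2,255.48 − $315.90 = $1,939.58
State withholding: $1,939.58 × 0.0231 = $44.80
Federal withholding: $1,939.58 × 0.2587 = $501.77
State unemployment insurance (employee share): $2,255.48 × 0.003 = $6.77
Group life insurance premium: $222.03
Charitable contribution: $217.90
(Employer's $167.06 toward charitable contribution is not withheld from the employee.)
Total deductions = $137.13 + $178.77 + $44.80 + $501.77 + $6.77 + $222.03 + $217.90 = $1,309.17
Net pay = $2,255.48 − $1,309.17 = $946.31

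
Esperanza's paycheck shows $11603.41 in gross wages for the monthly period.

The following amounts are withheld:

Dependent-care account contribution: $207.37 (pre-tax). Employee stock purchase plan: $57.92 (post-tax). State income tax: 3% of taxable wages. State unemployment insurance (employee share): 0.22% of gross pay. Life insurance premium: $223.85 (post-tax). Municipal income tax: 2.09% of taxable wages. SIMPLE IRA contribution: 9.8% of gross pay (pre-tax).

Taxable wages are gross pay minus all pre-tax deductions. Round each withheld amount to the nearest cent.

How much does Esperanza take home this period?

$9429.43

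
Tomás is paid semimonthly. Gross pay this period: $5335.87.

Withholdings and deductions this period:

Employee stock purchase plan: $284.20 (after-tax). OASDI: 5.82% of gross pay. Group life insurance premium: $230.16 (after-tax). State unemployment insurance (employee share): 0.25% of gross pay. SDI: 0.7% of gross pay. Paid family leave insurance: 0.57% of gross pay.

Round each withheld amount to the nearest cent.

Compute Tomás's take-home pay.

OASDI: $5335.87 × 0.0582 = $310.55
Paid family leave insurance: $5335.87 × 0.0057 = $30.41
SDI: $5335.87 × 0.007 = $37.35
State unemployment insurance (employee share): $5335.87 × 0.0025 = $13.34
Group life insurance premium: $230.16
Employee stock purchase plan: $284.20
Total deductions = $310.55 + $30.41 + $37.35 + $13.34 + $230.16 + $284.20 = $906.01
Net pay = $5335.87 − $906.01 = $4429.86

$4429.86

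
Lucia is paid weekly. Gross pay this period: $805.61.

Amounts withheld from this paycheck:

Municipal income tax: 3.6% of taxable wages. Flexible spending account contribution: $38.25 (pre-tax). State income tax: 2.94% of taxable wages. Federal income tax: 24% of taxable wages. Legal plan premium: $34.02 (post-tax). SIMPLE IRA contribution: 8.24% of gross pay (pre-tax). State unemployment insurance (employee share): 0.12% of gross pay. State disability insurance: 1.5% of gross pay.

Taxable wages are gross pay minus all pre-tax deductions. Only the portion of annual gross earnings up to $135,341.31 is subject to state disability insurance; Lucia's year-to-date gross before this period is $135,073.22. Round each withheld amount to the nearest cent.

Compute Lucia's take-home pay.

$447.88

SIMPLE IRA contribution: $805.61 × 0.0824 = $66.38
Flexible spending account contribution: $38.25
Pre-tax total = $66.38 + $38.25 = $104.63
Taxable wages = $805.61 − $104.63 = $700.98
Federal income tax: $700.98 × 0.24 = $168.24
Municipal income tax: $700.98 × 0.036 = $25.24
State income tax: $700.98 × 0.0294 = $20.61
State unemployment insurance (employee share): $805.61 × 0.0012 = $0.97
State disability insurance: only $135,341.31 − $135,073.22 = $268.09 of this check is subject → $268.09 × 0.015 = $4.02
Legal plan premium: $34.02
Total deductions = $66.38 + $38.25 + $168.24 + $25.24 + $20.61 + $0.97 + $4.02 + $34.02 = $357.73
Net pay = $805.61 − $357.73 = $447.88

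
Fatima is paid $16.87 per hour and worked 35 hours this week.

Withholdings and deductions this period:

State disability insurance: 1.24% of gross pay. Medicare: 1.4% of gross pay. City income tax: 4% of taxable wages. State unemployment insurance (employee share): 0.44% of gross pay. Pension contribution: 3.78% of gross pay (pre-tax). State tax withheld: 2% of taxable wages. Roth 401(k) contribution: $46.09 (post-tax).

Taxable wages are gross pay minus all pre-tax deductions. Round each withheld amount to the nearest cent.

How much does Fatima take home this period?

Gross pay: 35 × $16.87 = $590.45
Pension contribution: $590.45 × 0.0378 = $22.32
Taxable wages = $590.45 − $22.32 = $568.13
City income tax: $568.13 × 0.04 = $22.73
State tax withheld: $568.13 × 0.02 = $11.36
Medicare: $590.45 × 0.014 = $8.27
State disability insurance: $590.45 × 0.0124 = $7.32
State unemployment insurance (employee share): $590.45 × 0.0044 = $2.60
Roth 401(k) contribution: $46.09
Total deductions = $22.32 + $22.73 + $11.36 + $8.27 + $7.32 + $2.60 + $46.09 = $120.69
Net pay = $590.45 − $120.69 = $469.76

$469.76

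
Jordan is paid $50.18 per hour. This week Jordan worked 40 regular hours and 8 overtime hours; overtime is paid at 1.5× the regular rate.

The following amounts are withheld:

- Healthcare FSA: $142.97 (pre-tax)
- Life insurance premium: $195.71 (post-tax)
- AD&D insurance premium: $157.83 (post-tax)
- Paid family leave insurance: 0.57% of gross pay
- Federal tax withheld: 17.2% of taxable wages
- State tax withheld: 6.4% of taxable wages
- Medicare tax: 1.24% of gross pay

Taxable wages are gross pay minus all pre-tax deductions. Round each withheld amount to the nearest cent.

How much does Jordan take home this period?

$1483.55

Regular pay: 40 × $50.18 = $2007.20
Overtime pay: 8 × $50.18 × 1.5 = $602.16
Gross pay = $2007.20 + $602.16 = $2609.36
Healthcare FSA: $142.97
Taxable wages = $2609.36 − $142.97 = $2466.39
State tax withheld: $2466.39 × 0.064 = $157.85
Federal tax withheld: $2466.39 × 0.172 = $424.22
Paid family leave insurance: $2609.36 × 0.0057 = $14.87
Medicare tax: $2609.36 × 0.0124 = $32.36
AD&D insurance premium: $157.83
Life insurance premium: $195.71
Total deductions = $142.97 + $157.85 + $424.22 + $14.87 + $32.36 + $157.83 + $195.71 = $1125.81
Net pay = $2609.36 − $1125.81 = $1483.55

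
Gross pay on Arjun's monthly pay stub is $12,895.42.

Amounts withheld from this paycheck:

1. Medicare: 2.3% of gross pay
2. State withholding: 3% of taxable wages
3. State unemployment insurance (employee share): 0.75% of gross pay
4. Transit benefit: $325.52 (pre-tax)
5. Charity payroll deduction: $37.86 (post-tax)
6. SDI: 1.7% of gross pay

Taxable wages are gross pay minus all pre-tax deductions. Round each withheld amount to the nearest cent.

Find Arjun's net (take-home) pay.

$11,542.41

Transit benefit: $325.52
Taxable wages = $12,895.42 − $325.52 = $12,569.90
State withholding: $12,569.90 × 0.03 = $377.10
Medicare: $12,895.42 × 0.023 = $296.59
SDI: $12,895.42 × 0.017 = $219.22
State unemployment insurance (employee share): $12,895.42 × 0.0075 = $96.72
Charity payroll deduction: $37.86
Total deductions = $325.52 + $377.10 + $296.59 + $219.22 + $96.72 + $37.86 = $1,353.01
Net pay = $12,895.42 − $1,353.01 = $11,542.41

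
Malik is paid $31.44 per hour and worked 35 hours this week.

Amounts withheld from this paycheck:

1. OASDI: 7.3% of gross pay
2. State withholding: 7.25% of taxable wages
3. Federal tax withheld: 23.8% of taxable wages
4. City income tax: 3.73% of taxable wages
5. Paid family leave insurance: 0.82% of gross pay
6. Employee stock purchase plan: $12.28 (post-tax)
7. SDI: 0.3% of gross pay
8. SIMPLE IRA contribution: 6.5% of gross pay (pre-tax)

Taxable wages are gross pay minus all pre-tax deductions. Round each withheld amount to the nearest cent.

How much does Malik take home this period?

Gross pay: 35 × $31.44 = $1,100.40
SIMPLE IRA contribution: $1,100.40 × 0.065 = $71.53
Taxable wages = $1,100.40 − $71.53 = $1,028.87
City income tax: $1,028.87 × 0.0373 = $38.38
State withholding: $1,028.87 × 0.0725 = $74.59
Federal tax withheld: $1,028.87 × 0.238 = $244.87
Paid family leave insurance: $1,100.40 × 0.0082 = $9.02
OASDI: $1,100.40 × 0.073 = $80.33
SDI: $1,100.40 × 0.003 = $3.30
Employee stock purchase plan: $12.28
Total deductions = $71.53 + $38.38 + $74.59 + $244.87 + $9.02 + $80.33 + $3.30 + $12.28 = $534.30
Net pay = $1,100.40 − $534.30 = $566.10

$566.10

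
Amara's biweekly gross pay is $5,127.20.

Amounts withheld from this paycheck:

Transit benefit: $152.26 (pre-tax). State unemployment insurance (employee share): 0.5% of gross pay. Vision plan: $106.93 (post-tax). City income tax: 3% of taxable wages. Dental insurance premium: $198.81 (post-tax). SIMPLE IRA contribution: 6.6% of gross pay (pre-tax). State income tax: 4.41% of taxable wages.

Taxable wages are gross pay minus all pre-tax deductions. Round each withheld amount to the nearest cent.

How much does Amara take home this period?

$3,961.59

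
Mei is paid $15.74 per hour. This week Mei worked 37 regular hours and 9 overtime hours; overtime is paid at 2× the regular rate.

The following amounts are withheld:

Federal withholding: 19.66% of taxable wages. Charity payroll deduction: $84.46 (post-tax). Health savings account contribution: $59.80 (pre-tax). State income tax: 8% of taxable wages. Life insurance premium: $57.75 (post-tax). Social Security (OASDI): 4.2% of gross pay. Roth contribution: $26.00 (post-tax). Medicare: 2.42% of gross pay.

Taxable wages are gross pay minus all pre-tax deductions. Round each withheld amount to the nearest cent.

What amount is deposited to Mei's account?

$357.47

Regular pay: 37 × $15.74 = $582.38
Overtime pay: 9 × $15.74 × 2 = $283.32
Gross pay = $582.38 + $283.32 = $865.70
Health savings account contribution: $59.80
Taxable wages = $865.70 − $59.80 = $805.90
Federal withholding: $805.90 × 0.1966 = $158.44
State income tax: $805.90 × 0.08 = $64.47
Medicare: $865.70 × 0.0242 = $20.95
Social Security (OASDI): $865.70 × 0.042 = $36.36
Roth contribution: $26.00
Charity payroll deduction: $84.46
Life insurance premium: $57.75
Total deductions = $59.80 + $158.44 + $64.47 + $20.95 + $36.36 + $26.00 + $84.46 + $57.75 = $508.23
Net pay = $865.70 − $508.23 = $357.47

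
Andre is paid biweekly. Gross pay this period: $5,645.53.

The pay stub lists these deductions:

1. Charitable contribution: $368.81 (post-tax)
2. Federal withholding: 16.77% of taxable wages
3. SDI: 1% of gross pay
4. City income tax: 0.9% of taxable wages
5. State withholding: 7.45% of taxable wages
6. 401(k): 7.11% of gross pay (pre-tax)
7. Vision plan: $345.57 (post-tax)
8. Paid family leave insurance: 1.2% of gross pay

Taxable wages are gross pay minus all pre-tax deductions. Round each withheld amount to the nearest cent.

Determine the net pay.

$3,088.21

401(k): $5,645.53 × 0.0711 = $401.40
Taxable wages = $5,645.53 − $401.40 = $5,244.13
State withholding: $5,244.13 × 0.0745 = $390.69
City income tax: $5,244.13 × 0.009 = $47.20
Federal withholding: $5,244.13 × 0.1677 = $879.44
SDI: $5,645.53 × 0.01 = $56.46
Paid family leave insurance: $5,645.53 × 0.012 = $67.75
Vision plan: $345.57
Charitable contribution: $368.81
Total deductions = $401.40 + $390.69 + $47.20 + $879.44 + $56.46 + $67.75 + $345.57 + $368.81 = $2,557.32
Net pay = $5,645.53 − $2,557.32 = $3,088.21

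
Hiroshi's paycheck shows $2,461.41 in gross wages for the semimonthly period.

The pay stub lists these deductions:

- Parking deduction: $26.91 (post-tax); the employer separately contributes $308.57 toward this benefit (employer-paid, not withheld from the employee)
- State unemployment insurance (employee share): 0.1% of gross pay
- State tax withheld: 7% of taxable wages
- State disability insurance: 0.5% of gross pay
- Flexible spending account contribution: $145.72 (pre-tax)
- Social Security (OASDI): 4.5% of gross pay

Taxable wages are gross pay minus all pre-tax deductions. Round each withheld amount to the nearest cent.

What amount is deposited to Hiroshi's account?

$2,001.15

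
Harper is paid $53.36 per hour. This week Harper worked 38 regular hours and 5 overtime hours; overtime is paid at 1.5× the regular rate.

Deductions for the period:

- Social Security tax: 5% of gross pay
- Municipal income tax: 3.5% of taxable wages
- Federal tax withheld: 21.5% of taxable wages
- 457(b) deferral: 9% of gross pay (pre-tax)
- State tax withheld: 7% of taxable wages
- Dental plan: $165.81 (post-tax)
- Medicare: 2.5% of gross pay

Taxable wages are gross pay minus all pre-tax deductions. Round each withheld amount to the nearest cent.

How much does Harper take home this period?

$1154.47

Regular pay: 38 × $53.36 = $2027.68
Overtime pay: 5 × $53.36 × 1.5 = $400.20
Gross pay = $2027.68 + $400.20 = $2427.88
457(b) deferral: $2427.88 × 0.09 = $218.51
Taxable wages = $2427.88 − $218.51 = $2209.37
Federal tax withheld: $2209.37 × 0.215 = $475.01
State tax withheld: $2209.37 × 0.07 = $154.66
Municipal income tax: $2209.37 × 0.035 = $77.33
Medicare: $2427.88 × 0.025 = $60.70
Social Security tax: $2427.88 × 0.05 = $121.39
Dental plan: $165.81
Total deductions = $218.51 + $475.01 + $154.66 + $77.33 + $60.70 + $121.39 + $165.81 = $1273.41
Net pay = $2427.88 − $1273.41 = $1154.47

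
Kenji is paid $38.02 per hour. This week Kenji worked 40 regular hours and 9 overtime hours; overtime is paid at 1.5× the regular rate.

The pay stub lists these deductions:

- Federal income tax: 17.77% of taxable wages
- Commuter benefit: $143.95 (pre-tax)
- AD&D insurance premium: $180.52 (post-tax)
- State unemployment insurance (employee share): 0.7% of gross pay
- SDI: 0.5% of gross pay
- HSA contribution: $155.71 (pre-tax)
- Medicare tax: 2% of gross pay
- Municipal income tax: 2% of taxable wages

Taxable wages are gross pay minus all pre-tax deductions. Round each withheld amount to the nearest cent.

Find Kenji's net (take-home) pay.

Regular pay: 40 × $38.02 = $1,520.80
Overtime pay: 9 × $38.02 × 1.5 = $513.27
Gross pay = $1,520.80 + $513.27 = $2,034.07
HSA contribution: $155.71
Commuter benefit: $143.95
Pre-tax total = $155.71 + $143.95 = $299.66
Taxable wages = $2,034.07 − $299.66 = $1,734.41
Municipal income tax: $1,734.41 × 0.02 = $34.69
Federal income tax: $1,734.41 × 0.1777 = $308.20
State unemployment insurance (employee share): $2,034.07 × 0.007 = $14.24
SDI: $2,034.07 × 0.005 = $10.17
Medicare tax: $2,034.07 × 0.02 = $40.68
AD&D insurance premium: $180.52
Total deductions = $155.71 + $143.95 + $34.69 + $308.20 + $14.24 + $10.17 + $40.68 + $180.52 = $888.16
Net pay = $2,034.07 − $888.16 = $1,145.91

$1,145.91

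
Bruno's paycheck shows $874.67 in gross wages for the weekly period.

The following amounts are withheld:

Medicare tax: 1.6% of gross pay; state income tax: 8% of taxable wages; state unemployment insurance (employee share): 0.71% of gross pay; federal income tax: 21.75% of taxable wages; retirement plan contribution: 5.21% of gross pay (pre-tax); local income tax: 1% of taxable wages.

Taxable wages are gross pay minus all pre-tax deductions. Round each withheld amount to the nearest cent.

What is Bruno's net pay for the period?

Retirement plan contribution: $874.67 × 0.0521 = $45.57
Taxable wages = $874.67 − $45.57 = $829.10
Local income tax: $829.10 × 0.01 = $8.29
Federal income tax: $829.10 × 0.2175 = $180.33
State income tax: $829.10 × 0.08 = $66.33
State unemployment insurance (employee share): $874.67 × 0.0071 = $6.21
Medicare tax: $874.67 × 0.016 = $13.99
Total deductions = $45.57 + $8.29 + $180.33 + $66.33 + $6.21 + $13.99 = $320.72
Net pay = $874.67 − $320.72 = $553.95

$553.95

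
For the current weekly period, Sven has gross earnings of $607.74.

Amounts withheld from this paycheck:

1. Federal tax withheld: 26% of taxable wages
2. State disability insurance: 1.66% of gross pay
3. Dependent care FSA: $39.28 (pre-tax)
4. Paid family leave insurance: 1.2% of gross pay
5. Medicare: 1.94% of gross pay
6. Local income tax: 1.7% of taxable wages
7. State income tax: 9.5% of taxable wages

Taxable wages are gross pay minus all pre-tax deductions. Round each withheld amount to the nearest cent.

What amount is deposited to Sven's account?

$327.83

Dependent care FSA: $39.28
Taxable wages = $607.74 − $39.28 = $568.46
Local income tax: $568.46 × 0.017 = $9.66
Federal tax withheld: $568.46 × 0.26 = $147.80
State income tax: $568.46 × 0.095 = $54.00
State disability insurance: $607.74 × 0.0166 = $10.09
Medicare: $607.74 × 0.0194 = $11.79
Paid family leave insurance: $607.74 × 0.012 = $7.29
Total deductions = $39.28 + $9.66 + $147.80 + $54.00 + $10.09 + $11.79 + $7.29 = $279.91
Net pay = $607.74 − $279.91 = $327.83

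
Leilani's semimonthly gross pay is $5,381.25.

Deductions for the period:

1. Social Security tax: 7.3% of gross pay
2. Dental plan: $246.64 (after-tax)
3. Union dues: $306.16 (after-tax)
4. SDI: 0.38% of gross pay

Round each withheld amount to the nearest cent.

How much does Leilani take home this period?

SDI: $5,381.25 × 0.0038 = $20.45
Social Security tax: $5,381.25 × 0.073 = $392.83
Union dues: $306.16
Dental plan: $246.64
Total deductions = $20.45 + $392.83 + $306.16 + $246.64 = $966.08
Net pay = $5,381.25 − $966.08 = $4,415.17

$4,415.17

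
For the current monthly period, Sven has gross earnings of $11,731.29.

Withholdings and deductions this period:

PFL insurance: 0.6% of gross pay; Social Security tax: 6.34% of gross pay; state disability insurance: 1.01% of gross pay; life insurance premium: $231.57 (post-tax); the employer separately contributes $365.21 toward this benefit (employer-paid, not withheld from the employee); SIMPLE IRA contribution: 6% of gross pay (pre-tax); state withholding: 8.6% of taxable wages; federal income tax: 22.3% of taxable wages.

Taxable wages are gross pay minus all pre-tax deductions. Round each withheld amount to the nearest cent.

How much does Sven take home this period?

SIMPLE IRA contribution: $11,731.29 × 0.06 = $703.88
Taxable wages = $11,731.29 − $703.88 = $11,027.41
State withholding: $11,027.41 × 0.086 = $948.36
Federal income tax: $11,027.41 × 0.223 = $2,459.11
State disability insurance: $11,731.29 × 0.0101 = $118.49
Social Security tax: $11,731.29 × 0.0634 = $743.76
PFL insurance: $11,731.29 × 0.006 = $70.39
Life insurance premium: $231.57
(Employer's $365.21 toward life insurance premium is not withheld from the employee.)
Total deductions = $703.88 + $948.36 + $2,459.11 + $118.49 + $743.76 + $70.39 + $231.57 = $5,275.56
Net pay = $11,731.29 − $5,275.56 = $6,455.73

$6,455.73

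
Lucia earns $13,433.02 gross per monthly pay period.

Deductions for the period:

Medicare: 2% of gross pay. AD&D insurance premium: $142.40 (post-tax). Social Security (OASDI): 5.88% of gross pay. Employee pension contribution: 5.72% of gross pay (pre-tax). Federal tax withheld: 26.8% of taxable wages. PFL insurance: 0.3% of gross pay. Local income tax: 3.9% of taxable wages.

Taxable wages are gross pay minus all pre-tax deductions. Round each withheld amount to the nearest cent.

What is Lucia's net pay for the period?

$7,535.38

Employee pension contribution: $13,433.02 × 0.0572 = $768.37
Taxable wages = $13,433.02 − $768.37 = $12,664.65
Federal tax withheld: $12,664.65 × 0.268 = $3,394.13
Local income tax: $12,664.65 × 0.039 = $493.92
Medicare: $13,433.02 × 0.02 = $268.66
PFL insurance: $13,433.02 × 0.003 = $40.30
Social Security (OASDI): $13,433.02 × 0.0588 = $789.86
AD&D insurance premium: $142.40
Total deductions = $768.37 + $3,394.13 + $493.92 + $268.66 + $40.30 + $789.86 + $142.40 = $5,897.64
Net pay = $13,433.02 − $5,897.64 = $7,535.38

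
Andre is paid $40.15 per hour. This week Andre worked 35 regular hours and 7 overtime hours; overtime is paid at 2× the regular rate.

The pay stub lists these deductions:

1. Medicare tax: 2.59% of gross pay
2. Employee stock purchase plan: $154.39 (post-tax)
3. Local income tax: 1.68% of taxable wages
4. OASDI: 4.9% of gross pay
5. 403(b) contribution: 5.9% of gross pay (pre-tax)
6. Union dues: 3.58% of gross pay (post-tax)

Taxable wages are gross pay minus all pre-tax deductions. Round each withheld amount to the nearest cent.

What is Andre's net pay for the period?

$1448.01

Regular pay: 35 × $40.15 = $1405.25
Overtime pay: 7 × $40.15 × 2 = $562.10
Gross pay = $1405.25 + $562.10 = $1967.35
403(b) contribution: $1967.35 × 0.059 = $116.07
Taxable wages = $1967.35 − $116.07 = $1851.28
Local income tax: $1851.28 × 0.0168 = $31.10
Medicare tax: $1967.35 × 0.0259 = $50.95
OASDI: $1967.35 × 0.049 = $96.40
Union dues: $1967.35 × 0.0358 = $70.43
Employee stock purchase plan: $154.39
Total deductions = $116.07 + $31.10 + $50.95 + $96.40 + $70.43 + $154.39 = $519.34
Net pay = $1967.35 − $519.34 = $1448.01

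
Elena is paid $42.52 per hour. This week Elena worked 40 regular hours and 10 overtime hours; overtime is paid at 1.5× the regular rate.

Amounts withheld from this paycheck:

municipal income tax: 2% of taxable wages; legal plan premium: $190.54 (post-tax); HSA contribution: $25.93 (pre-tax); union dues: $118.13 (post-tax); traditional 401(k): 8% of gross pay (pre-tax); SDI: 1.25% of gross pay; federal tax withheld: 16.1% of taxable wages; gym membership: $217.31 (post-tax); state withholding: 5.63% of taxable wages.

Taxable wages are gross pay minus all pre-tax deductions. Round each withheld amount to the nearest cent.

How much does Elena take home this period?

Regular pay: 40 × $42.52 = $1700.80
Overtime pay: 10 × $42.52 × 1.5 = $637.80
Gross pay = $1700.80 + $637.80 = $2338.60
Traditional 401(k): $2338.60 × 0.08 = $187.09
HSA contribution: $25.93
Pre-tax total = $187.09 + $25.93 = $213.02
Taxable wages = $2338.60 − $213.02 = $2125.58
Federal tax withheld: $2125.58 × 0.161 = $342.22
State withholding: $2125.58 × 0.0563 = $119.67
Municipal income tax: $2125.58 × 0.02 = $42.51
SDI: $2338.60 × 0.0125 = $29.23
Union dues: $118.13
Gym membership: $217.31
Legal plan premium: $190.54
Total deductions = $187.09 + $25.93 + $342.22 + $119.67 + $42.51 + $29.23 + $118.13 + $217.31 + $190.54 = $1272.63
Net pay = $2338.60 − $1272.63 = $1065.97

$1065.97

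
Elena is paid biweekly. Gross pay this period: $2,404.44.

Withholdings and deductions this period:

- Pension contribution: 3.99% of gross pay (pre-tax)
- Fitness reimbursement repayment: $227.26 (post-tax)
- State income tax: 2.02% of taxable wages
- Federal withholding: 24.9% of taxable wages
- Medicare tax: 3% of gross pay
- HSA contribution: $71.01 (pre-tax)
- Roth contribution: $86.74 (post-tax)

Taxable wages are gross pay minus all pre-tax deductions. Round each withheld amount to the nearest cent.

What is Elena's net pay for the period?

HSA contribution: $71.01
Pension contribution: $2,404.44 × 0.0399 = $95.94
Pre-tax total = $71.01 + $95.94 = $166.95
Taxable wages = $2,404.44 − $166.95 = $2,237.49
State income tax: $2,237.49 × 0.0202 = $45.20
Federal withholding: $2,237.49 × 0.249 = $557.14
Medicare tax: $2,404.44 × 0.03 = $72.13
Fitness reimbursement repayment: $227.26
Roth contribution: $86.74
Total deductions = $71.01 + $95.94 + $45.20 + $557.14 + $72.13 + $227.26 + $86.74 = $1,155.42
Net pay = $2,404.44 − $1,155.42 = $1,249.02

$1,249.02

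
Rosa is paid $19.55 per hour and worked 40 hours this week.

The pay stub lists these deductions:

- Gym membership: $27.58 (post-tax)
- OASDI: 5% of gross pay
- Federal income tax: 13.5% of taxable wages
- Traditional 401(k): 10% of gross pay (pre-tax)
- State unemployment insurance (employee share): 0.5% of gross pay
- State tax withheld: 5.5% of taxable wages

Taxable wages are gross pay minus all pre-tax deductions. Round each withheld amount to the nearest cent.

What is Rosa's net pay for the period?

$499.49

Gross pay: 40 × $19.55 = $782.00
Traditional 401(k): $782.00 × 0.1 = $78.20
Taxable wages = $782.00 − $78.20 = $703.80
Federal income tax: $703.80 × 0.135 = $95.01
State tax withheld: $703.80 × 0.055 = $38.71
State unemployment insurance (employee share): $782.00 × 0.005 = $3.91
OASDI: $782.00 × 0.05 = $39.10
Gym membership: $27.58
Total deductions = $78.20 + $95.01 + $38.71 + $3.91 + $39.10 + $27.58 = $282.51
Net pay = $782.00 − $282.51 = $499.49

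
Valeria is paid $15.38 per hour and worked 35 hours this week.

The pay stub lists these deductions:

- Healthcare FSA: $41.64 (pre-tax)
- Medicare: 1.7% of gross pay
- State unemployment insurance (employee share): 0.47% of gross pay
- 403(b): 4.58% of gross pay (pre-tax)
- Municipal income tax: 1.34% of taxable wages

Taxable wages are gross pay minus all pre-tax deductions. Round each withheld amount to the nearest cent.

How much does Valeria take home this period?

Gross pay: 35 × $15.38 = $538.30
Healthcare FSA: $41.64
403(b): $538.30 × 0.0458 = $24.65
Pre-tax total = $41.64 + $24.65 = $66.29
Taxable wages = $538.30 − $66.29 = $472.01
Municipal income tax: $472.01 × 0.0134 = $6.32
State unemployment insurance (employee share): $538.30 × 0.0047 = $2.53
Medicare: $538.30 × 0.017 = $9.15
Total deductions = $41.64 + $24.65 + $6.32 + $2.53 + $9.15 = $84.29
Net pay = $538.30 − $84.29 = $454.01

$454.01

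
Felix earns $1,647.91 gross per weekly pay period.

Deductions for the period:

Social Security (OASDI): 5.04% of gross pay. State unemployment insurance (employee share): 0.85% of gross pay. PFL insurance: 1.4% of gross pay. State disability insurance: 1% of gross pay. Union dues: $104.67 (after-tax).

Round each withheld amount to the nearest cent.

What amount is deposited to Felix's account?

Social Security (OASDI): $1,647.91 × 0.0504 = $83.05
PFL insurance: $1,647.91 × 0.014 = $23.07
State unemployment insurance (employee share): $1,647.91 × 0.0085 = $14.01
State disability insurance: $1,647.91 × 0.01 = $16.48
Union dues: $104.67
Total deductions = $83.05 + $23.07 + $14.01 + $16.48 + $104.67 = $241.28
Net pay = $1,647.91 − $241.28 = $1,406.63

$1,406.63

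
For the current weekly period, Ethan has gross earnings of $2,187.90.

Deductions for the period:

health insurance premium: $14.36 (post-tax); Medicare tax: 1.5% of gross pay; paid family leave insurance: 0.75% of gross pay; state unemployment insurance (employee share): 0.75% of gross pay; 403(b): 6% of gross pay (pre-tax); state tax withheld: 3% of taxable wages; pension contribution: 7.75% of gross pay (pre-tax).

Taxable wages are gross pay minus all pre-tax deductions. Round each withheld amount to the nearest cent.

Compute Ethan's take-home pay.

$1,750.46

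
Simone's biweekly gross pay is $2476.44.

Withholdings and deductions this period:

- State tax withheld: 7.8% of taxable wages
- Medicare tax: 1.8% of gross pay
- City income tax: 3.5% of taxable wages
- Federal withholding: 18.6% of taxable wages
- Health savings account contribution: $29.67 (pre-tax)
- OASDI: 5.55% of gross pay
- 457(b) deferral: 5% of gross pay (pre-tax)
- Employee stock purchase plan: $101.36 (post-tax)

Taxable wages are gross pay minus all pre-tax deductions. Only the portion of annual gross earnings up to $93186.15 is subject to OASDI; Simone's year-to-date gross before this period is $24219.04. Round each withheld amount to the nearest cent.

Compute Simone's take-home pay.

$1345.01

Health savings account contribution: $29.67
457(b) deferral: $2476.44 × 0.05 = $123.82
Pre-tax total = $29.67 + $123.82 = $153.49
Taxable wages = $2476.44 − $153.49 = $2322.95
State tax withheld: $2322.95 × 0.078 = $181.19
Federal withholding: $2322.95 × 0.186 = $432.07
City income tax: $2322.95 × 0.035 = $81.30
OASDI: cap not yet reached, full $2476.44 is subject → $2476.44 × 0.0555 = $137.44
Medicare tax: $2476.44 × 0.018 = $44.58
Employee stock purchase plan: $101.36
Total deductions = $29.67 + $123.82 + $181.19 + $432.07 + $81.30 + $137.44 + $44.58 + $101.36 = $1131.43
Net pay = $2476.44 − $1131.43 = $1345.01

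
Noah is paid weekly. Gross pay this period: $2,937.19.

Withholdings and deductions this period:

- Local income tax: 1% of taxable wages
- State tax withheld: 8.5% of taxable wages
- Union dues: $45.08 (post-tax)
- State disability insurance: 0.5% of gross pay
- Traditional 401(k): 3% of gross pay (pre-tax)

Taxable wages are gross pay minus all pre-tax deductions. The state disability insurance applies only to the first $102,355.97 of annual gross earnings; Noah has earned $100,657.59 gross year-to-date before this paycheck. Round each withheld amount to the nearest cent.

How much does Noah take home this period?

$2,524.84

Traditional 401(k): $2,937.19 × 0.03 = $88.12
Taxable wages = $2,937.19 − $88.12 = $2,849.07
State tax withheld: $2,849.07 × 0.085 = $242.17
Local income tax: $2,849.07 × 0.01 = $28.49
State disability insurance: only $102,355.97 − $100,657.59 = $1,698.38 of this check is subject → $1,698.38 × 0.005 = $8.49
Union dues: $45.08
Total deductions = $88.12 + $242.17 + $28.49 + $8.49 + $45.08 = $412.35
Net pay = $2,937.19 − $412.35 = $2,524.84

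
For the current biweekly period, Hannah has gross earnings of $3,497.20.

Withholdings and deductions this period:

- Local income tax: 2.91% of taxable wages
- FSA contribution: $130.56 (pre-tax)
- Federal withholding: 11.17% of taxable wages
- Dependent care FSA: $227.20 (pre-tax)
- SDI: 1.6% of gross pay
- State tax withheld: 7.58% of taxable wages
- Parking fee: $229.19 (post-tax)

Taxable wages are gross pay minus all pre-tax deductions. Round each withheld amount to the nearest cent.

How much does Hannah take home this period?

FSA contribution: $130.56
Dependent care FSA: $227.20
Pre-tax total = $130.56 + $227.20 = $357.76
Taxable wages = $3,497.20 − $357.76 = $3,139.44
State tax withheld: $3,139.44 × 0.0758 = $237.97
Local income tax: $3,139.44 × 0.0291 = $91.36
Federal withholding: $3,139.44 × 0.1117 = $350.68
SDI: $3,497.20 × 0.016 = $55.96
Parking fee: $229.19
Total deductions = $130.56 + $227.20 + $237.97 + $91.36 + $350.68 + $55.96 + $229.19 = $1,322.92
Net pay = $3,497.20 − $1,322.92 = $2,174.28

$2,174.28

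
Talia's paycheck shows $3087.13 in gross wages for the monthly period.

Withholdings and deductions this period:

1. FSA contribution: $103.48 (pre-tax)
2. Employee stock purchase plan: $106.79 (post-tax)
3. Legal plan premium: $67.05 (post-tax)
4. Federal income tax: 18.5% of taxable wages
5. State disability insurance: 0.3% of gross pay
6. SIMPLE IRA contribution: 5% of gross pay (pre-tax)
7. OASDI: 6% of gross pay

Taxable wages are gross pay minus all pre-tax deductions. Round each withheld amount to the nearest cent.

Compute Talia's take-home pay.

$1937.54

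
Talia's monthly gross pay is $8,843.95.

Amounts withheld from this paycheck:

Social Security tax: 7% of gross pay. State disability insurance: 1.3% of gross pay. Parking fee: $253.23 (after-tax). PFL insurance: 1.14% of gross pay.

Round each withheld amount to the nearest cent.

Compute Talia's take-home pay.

State disability insurance: $8,843.95 × 0.013 = $114.97
PFL insurance: $8,843.95 × 0.0114 = $100.82
Social Security tax: $8,843.95 × 0.07 = $619.08
Parking fee: $253.23
Total deductions = $114.97 + $100.82 + $619.08 + $253.23 = $1,088.10
Net pay = $8,843.95 − $1,088.10 = $7,755.85

$7,755.85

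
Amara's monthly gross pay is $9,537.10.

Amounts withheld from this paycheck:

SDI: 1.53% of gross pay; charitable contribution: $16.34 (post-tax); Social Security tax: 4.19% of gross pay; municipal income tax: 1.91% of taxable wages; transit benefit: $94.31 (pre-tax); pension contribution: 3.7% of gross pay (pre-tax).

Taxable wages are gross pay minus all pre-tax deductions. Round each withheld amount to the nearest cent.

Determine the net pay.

Transit benefit: $94.31
Pension contribution: $9,537.10 × 0.037 = $352.87
Pre-tax total = $94.31 + $352.87 = $447.18
Taxable wages = $9,537.10 − $447.18 = $9,089.92
Municipal income tax: $9,089.92 × 0.0191 = $173.62
Social Security tax: $9,537.10 × 0.0419 = $399.60
SDI: $9,537.10 × 0.0153 = $145.92
Charitable contribution: $16.34
Total deductions = $94.31 + $352.87 + $173.62 + $399.60 + $145.92 + $16.34 = $1,182.66
Net pay = $9,537.10 − $1,182.66 = $8,354.44

$8,354.44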